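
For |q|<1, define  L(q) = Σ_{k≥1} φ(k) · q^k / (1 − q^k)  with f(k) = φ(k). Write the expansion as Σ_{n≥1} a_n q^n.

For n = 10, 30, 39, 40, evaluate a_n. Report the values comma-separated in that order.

q^10  k|10↦φ(k): 1:1 2:1 5:4 10:4  a_10=10
n=30: 1·30 2·15 3·10 5·6 6·5 10·3 15·2 30·1  φ→[1+1+2+4+2+4+8+8]=30
q^39  k|39↦φ(k): 39:24 13:12 3:2 1:1  a_39=39
[q^40] φ(1)=1,φ(2)=1,φ(4)=2,φ(5)=4,φ(8)=4,φ(10)=4,φ(20)=8,φ(40)=16 ⇒ 40

10, 30, 39, 40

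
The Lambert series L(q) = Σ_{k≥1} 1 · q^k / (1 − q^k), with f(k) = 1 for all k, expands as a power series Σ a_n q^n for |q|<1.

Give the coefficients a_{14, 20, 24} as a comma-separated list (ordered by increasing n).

4, 6, 8

q^14  k|14↦f(k): 1:1 2:1 7:1 14:1  a_14=4
[q^20] f(1)=1,f(2)=1,f(4)=1,f(5)=1,f(10)=1,f(20)=1 ⇒ 6
n=24: 1·24 2·12 3·8 4·6 6·4 8·3 12·2 24·1  f→[1+1+1+1+1+1+1+1]=8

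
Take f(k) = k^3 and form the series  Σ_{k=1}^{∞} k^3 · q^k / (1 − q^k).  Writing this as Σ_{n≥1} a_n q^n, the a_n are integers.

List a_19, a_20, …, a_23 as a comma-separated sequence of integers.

6860, 9198, 9632, 11988, 12168

[q^19] f(19)=6859,f(1)=1 ⇒ 6860
[q^20] f(1)=1,f(2)=8,f(4)=64,f(5)=125,f(10)=1000,f(20)=8000 ⇒ 9198
[q^21] f(21)=9261,f(7)=343,f(3)=27,f(1)=1 ⇒ 9632
d|22:{1,2,11,22}  Σf=1+8+1331+10648=11988
q^23  k|23↦f(k): 23:12167 1:1  a_23=12168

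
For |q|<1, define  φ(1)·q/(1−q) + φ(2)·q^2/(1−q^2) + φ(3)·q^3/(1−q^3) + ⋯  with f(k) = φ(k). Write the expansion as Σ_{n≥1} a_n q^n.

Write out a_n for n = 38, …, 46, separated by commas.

d|38:{1,2,19,38}  Σφ=1+1+18+18=38
[q^39] φ(1)=1,φ(3)=2,φ(13)=12,φ(39)=24 ⇒ 39
q^40  k|40↦φ(k): 1:1 2:1 4:2 5:4 8:4 10:4 20:8 40:16  a_40=40
n=41: 41·1 1·41  φ→[40+1]=41
q^42  k|42↦φ(k): 1:1 2:1 3:2 6:2 7:6 14:6 21:12 42:12  a_42=42
[q^43] φ(1)=1,φ(43)=42 ⇒ 43
n=44: 1·44 2·22 4·11 11·4 22·2 44·1  φ→[1+1+2+10+10+20]=44
d|45:{45,15,9,5,3,1}  Σφ=24+8+6+4+2+1=45
q^46  k|46↦φ(k): 46:22 23:22 2:1 1:1  a_46=46

38, 39, 40, 41, 42, 43, 44, 45, 46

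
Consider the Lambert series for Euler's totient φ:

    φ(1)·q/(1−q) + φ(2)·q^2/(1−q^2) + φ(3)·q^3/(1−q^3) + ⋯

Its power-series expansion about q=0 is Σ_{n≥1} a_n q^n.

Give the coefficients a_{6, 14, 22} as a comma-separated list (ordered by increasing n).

n=6: 6·1 3·2 2·3 1·6  φ→[2+2+1+1]=6
d|14:{14,7,2,1}  Σφ=6+6+1+1=14
q^22  k|22↦φ(k): 1:1 2:1 11:10 22:10  a_22=22

6, 14, 22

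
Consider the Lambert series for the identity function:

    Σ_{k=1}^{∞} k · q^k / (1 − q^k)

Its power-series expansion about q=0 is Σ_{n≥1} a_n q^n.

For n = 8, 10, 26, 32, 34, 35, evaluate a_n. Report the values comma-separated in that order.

15, 18, 42, 63, 54, 48

d|8:{8,4,2,1}  Σf=8+4+2+1=15
d|10:{1,2,5,10}  Σf=1+2+5+10=18
n=26: 1·26 2·13 13·2 26·1  f→[1+2+13+26]=42
n=32: 32·1 16·2 8·4 4·8 2·16 1·32  f→[32+16+8+4+2+1]=63
d|34:{34,17,2,1}  Σf=34+17+2+1=54
[q^35] f(1)=1,f(5)=5,f(7)=7,f(35)=35 ⇒ 48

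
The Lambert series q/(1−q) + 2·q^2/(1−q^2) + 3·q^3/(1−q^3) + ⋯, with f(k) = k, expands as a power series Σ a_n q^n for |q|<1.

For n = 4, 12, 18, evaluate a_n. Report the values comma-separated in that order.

7, 28, 39

q^4  k|4↦f(k): 1:1 2:2 4:4  a_4=7
d|12:{12,6,4,3,2,1}  Σf=12+6+4+3+2+1=28
[q^18] f(1)=1,f(2)=2,f(3)=3,f(6)=6,f(9)=9,f(18)=18 ⇒ 39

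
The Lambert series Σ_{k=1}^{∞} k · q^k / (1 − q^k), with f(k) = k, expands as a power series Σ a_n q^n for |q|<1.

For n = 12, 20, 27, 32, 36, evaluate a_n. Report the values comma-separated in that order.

d|12:{12,6,4,3,2,1}  Σf=12+6+4+3+2+1=28
n=20: 1·20 2·10 4·5 5·4 10·2 20·1  f→[1+2+4+5+10+20]=42
q^27  k|27↦f(k): 1:1 3:3 9:9 27:27  a_27=40
[q^32] f(1)=1,f(2)=2,f(4)=4,f(8)=8,f(16)=16,f(32)=32 ⇒ 63
n=36: 1·36 2·18 3·12 4·9 6·6 9·4 12·3 18·2 36·1  f→[1+2+3+4+6+9+12+18+36]=91

28, 42, 40, 63, 91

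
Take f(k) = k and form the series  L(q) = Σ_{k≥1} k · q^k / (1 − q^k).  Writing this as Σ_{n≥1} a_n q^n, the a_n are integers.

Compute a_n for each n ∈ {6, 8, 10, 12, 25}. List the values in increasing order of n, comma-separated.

12, 15, 18, 28, 31

n=6: 1·6 2·3 3·2 6·1  f→[1+2+3+6]=12
[q^8] f(1)=1,f(2)=2,f(4)=4,f(8)=8 ⇒ 15
d|10:{10,5,2,1}  Σf=10+5+2+1=18
[q^12] f(12)=12,f(6)=6,f(4)=4,f(3)=3,f(2)=2,f(1)=1 ⇒ 28
d|25:{1,5,25}  Σf=1+5+25=31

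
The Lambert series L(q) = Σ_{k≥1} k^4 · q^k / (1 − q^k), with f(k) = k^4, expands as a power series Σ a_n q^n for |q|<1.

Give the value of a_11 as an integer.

a_11 = 14642

q^11  k|11↦f(k): 1:1 11:14641  a_11=14642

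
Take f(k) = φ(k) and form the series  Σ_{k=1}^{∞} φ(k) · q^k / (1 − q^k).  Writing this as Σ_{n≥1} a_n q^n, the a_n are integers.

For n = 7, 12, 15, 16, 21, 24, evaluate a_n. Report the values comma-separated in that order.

n=7: 7·1 1·7  φ→[6+1]=7
d|12:{1,2,3,4,6,12}  Σφ=1+1+2+2+2+4=12
n=15: 1·15 3·5 5·3 15·1  φ→[1+2+4+8]=15
n=16: 16·1 8·2 4·4 2·8 1·16  φ→[8+4+2+1+1]=16
q^21  k|21↦φ(k): 21:12 7:6 3:2 1:1  a_21=21
q^24  k|24↦φ(k): 24:8 12:4 8:4 6:2 4:2 3:2 2:1 1:1  a_24=24

7, 12, 15, 16, 21, 24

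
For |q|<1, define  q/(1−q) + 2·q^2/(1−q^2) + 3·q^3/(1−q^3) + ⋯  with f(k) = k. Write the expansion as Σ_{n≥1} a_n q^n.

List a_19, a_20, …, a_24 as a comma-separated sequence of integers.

q^19  k|19↦f(k): 19:19 1:1  a_19=20
q^20  k|20↦f(k): 20:20 10:10 5:5 4:4 2:2 1:1  a_20=42
[q^21] f(1)=1,f(3)=3,f(7)=7,f(21)=21 ⇒ 32
[q^22] f(22)=22,f(11)=11,f(2)=2,f(1)=1 ⇒ 36
n=23: 23·1 1·23  f→[23+1]=24
d|24:{24,12,8,6,4,3,2,1}  Σf=24+12+8+6+4+3+2+1=60

20, 42, 32, 36, 24, 60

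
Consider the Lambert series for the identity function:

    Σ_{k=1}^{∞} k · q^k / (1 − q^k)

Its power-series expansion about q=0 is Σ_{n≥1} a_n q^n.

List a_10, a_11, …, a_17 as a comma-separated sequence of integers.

18, 12, 28, 14, 24, 24, 31, 18

q^10  k|10↦f(k): 10:10 5:5 2:2 1:1  a_10=18
n=11: 11·1 1·11  f→[11+1]=12
[q^12] f(12)=12,f(6)=6,f(4)=4,f(3)=3,f(2)=2,f(1)=1 ⇒ 28
n=13: 13·1 1·13  f→[13+1]=14
[q^14] f(1)=1,f(2)=2,f(7)=7,f(14)=14 ⇒ 24
n=15: 1·15 3·5 5·3 15·1  f→[1+3+5+15]=24
q^16  k|16↦f(k): 16:16 8:8 4:4 2:2 1:1  a_16=31
[q^17] f(17)=17,f(1)=1 ⇒ 18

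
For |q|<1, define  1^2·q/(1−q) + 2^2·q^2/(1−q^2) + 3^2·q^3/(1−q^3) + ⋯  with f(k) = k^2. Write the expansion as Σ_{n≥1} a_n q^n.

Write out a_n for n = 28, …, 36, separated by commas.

1050, 842, 1300, 962, 1365, 1220, 1450, 1300, 1911

d|28:{1,2,4,7,14,28}  Σf=1+4+16+49+196+784=1050
q^29  k|29↦f(k): 29:841 1:1  a_29=842
q^30  k|30↦f(k): 30:900 15:225 10:100 6:36 5:25 3:9 2:4 1:1  a_30=1300
[q^31] f(1)=1,f(31)=961 ⇒ 962
d|32:{1,2,4,8,16,32}  Σf=1+4+16+64+256+1024=1365
q^33  k|33↦f(k): 33:1089 11:121 3:9 1:1  a_33=1220
n=34: 1·34 2·17 17·2 34·1  f→[1+4+289+1156]=1450
n=35: 1·35 5·7 7·5 35·1  f→[1+25+49+1225]=1300
[q^36] f(36)=1296,f(18)=324,f(12)=144,f(9)=81,f(6)=36,f(4)=16,f(3)=9,f(2)=4,f(1)=1 ⇒ 1911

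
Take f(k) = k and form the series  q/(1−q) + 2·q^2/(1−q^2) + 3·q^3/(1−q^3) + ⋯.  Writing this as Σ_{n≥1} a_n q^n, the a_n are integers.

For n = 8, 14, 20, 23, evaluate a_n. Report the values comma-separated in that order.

n=8: 8·1 4·2 2·4 1·8  f→[8+4+2+1]=15
n=14: 1·14 2·7 7·2 14·1  f→[1+2+7+14]=24
[q^20] f(20)=20,f(10)=10,f(5)=5,f(4)=4,f(2)=2,f(1)=1 ⇒ 42
q^23  k|23↦f(k): 23:23 1:1  a_23=24

15, 24, 42, 24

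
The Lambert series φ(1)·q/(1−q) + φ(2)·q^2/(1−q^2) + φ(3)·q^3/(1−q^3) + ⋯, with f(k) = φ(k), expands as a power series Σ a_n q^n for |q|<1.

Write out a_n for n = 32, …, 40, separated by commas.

[q^32] φ(1)=1,φ(2)=1,φ(4)=2,φ(8)=4,φ(16)=8,φ(32)=16 ⇒ 32
d|33:{1,3,11,33}  Σφ=1+2+10+20=33
d|34:{34,17,2,1}  Σφ=16+16+1+1=34
q^35  k|35↦φ(k): 35:24 7:6 5:4 1:1  a_35=35
[q^36] φ(1)=1,φ(2)=1,φ(3)=2,φ(4)=2,φ(6)=2,φ(9)=6,φ(12)=4,φ(18)=6,φ(36)=12 ⇒ 36
n=37: 37·1 1·37  φ→[36+1]=37
d|38:{1,2,19,38}  Σφ=1+1+18+18=38
q^39  k|39↦φ(k): 39:24 13:12 3:2 1:1  a_39=39
q^40  k|40↦φ(k): 1:1 2:1 4:2 5:4 8:4 10:4 20:8 40:16  a_40=40

32, 33, 34, 35, 36, 37, 38, 39, 40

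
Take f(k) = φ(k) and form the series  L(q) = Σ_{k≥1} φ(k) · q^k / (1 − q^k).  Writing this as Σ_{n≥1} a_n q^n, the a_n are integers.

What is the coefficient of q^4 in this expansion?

n=4: 4·1 2·2 1·4  φ→[2+1+1]=4

a_4 = 4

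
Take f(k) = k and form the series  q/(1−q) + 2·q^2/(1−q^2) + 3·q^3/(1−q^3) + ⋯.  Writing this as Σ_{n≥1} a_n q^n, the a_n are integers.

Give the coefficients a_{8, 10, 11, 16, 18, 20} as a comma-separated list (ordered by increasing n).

15, 18, 12, 31, 39, 42

[q^8] f(8)=8,f(4)=4,f(2)=2,f(1)=1 ⇒ 15
[q^10] f(10)=10,f(5)=5,f(2)=2,f(1)=1 ⇒ 18
d|11:{1,11}  Σf=1+11=12
q^16  k|16↦f(k): 1:1 2:2 4:4 8:8 16:16  a_16=31
d|18:{1,2,3,6,9,18}  Σf=1+2+3+6+9+18=39
q^20  k|20↦f(k): 20:20 10:10 5:5 4:4 2:2 1:1  a_20=42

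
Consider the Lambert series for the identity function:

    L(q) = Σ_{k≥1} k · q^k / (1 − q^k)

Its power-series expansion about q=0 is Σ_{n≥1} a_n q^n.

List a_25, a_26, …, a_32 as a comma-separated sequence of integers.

[q^25] f(25)=25,f(5)=5,f(1)=1 ⇒ 31
d|26:{1,2,13,26}  Σf=1+2+13+26=42
q^27  k|27↦f(k): 27:27 9:9 3:3 1:1  a_27=40
n=28: 28·1 14·2 7·4 4·7 2·14 1·28  f→[28+14+7+4+2+1]=56
n=29: 1·29 29·1  f→[1+29]=30
n=30: 30·1 15·2 10·3 6·5 5·6 3·10 2·15 1·30  f→[30+15+10+6+5+3+2+1]=72
d|31:{1,31}  Σf=1+31=32
d|32:{32,16,8,4,2,1}  Σf=32+16+8+4+2+1=63

31, 42, 40, 56, 30, 72, 32, 63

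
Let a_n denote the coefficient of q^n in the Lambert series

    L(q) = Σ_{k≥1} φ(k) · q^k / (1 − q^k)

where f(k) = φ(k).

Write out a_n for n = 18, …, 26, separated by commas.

q^18  k|18↦φ(k): 18:6 9:6 6:2 3:2 2:1 1:1  a_18=18
n=19: 19·1 1·19  φ→[18+1]=19
d|20:{20,10,5,4,2,1}  Σφ=8+4+4+2+1+1=20
n=21: 21·1 7·3 3·7 1·21  φ→[12+6+2+1]=21
[q^22] φ(1)=1,φ(2)=1,φ(11)=10,φ(22)=10 ⇒ 22
n=23: 23·1 1·23  φ→[22+1]=23
n=24: 24·1 12·2 8·3 6·4 4·6 3·8 2·12 1·24  φ→[8+4+4+2+2+2+1+1]=24
[q^25] φ(1)=1,φ(5)=4,φ(25)=20 ⇒ 25
q^26  k|26↦φ(k): 26:12 13:12 2:1 1:1  a_26=26

18, 19, 20, 21, 22, 23, 24, 25, 26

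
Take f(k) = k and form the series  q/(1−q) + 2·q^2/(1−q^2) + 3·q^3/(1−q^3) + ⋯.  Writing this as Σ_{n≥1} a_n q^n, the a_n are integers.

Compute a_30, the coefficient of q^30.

q^30  k|30↦f(k): 30:30 15:15 10:10 6:6 5:5 3:3 2:2 1:1  a_30=72

a_30 = 72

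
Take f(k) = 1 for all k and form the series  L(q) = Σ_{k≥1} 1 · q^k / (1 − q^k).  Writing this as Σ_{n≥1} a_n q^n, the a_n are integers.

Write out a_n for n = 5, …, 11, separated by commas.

d|5:{5,1}  Σf=1+1=2
d|6:{1,2,3,6}  Σf=1+1+1+1=4
[q^7] f(7)=1,f(1)=1 ⇒ 2
d|8:{8,4,2,1}  Σf=1+1+1+1=4
q^9  k|9↦f(k): 1:1 3:1 9:1  a_9=3
d|10:{1,2,5,10}  Σf=1+1+1+1=4
d|11:{11,1}  Σf=1+1=2

2, 4, 2, 4, 3, 4, 2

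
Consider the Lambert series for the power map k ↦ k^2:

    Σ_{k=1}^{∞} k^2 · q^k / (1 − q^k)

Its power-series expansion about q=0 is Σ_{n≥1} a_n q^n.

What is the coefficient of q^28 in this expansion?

a_28 = 1050

d|28:{1,2,4,7,14,28}  Σf=1+4+16+49+196+784=1050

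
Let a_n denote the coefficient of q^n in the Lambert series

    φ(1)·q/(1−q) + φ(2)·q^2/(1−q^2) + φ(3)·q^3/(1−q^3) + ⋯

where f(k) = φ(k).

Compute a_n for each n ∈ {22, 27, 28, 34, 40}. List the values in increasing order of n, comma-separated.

[q^22] φ(22)=10,φ(11)=10,φ(2)=1,φ(1)=1 ⇒ 22
n=27: 27·1 9·3 3·9 1·27  φ→[18+6+2+1]=27
q^28  k|28↦φ(k): 1:1 2:1 4:2 7:6 14:6 28:12  a_28=28
q^34  k|34↦φ(k): 1:1 2:1 17:16 34:16  a_34=34
n=40: 1·40 2·20 4·10 5·8 8·5 10·4 20·2 40·1  φ→[1+1+2+4+4+4+8+16]=40

22, 27, 28, 34, 40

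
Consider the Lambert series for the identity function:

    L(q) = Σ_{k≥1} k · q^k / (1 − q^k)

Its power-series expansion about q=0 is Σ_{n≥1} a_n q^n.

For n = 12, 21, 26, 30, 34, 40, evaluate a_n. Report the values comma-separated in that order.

28, 32, 42, 72, 54, 90

q^12  k|12↦f(k): 12:12 6:6 4:4 3:3 2:2 1:1  a_12=28
n=21: 21·1 7·3 3·7 1·21  f→[21+7+3+1]=32
q^26  k|26↦f(k): 26:26 13:13 2:2 1:1  a_26=42
[q^30] f(30)=30,f(15)=15,f(10)=10,f(6)=6,f(5)=5,f(3)=3,f(2)=2,f(1)=1 ⇒ 72
d|34:{1,2,17,34}  Σf=1+2+17+34=54
[q^40] f(40)=40,f(20)=20,f(10)=10,f(8)=8,f(5)=5,f(4)=4,f(2)=2,f(1)=1 ⇒ 90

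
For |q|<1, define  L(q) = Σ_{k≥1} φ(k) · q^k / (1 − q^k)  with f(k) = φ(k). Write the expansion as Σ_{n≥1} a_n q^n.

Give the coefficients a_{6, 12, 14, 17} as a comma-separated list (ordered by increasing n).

d|6:{6,3,2,1}  Σφ=2+2+1+1=6
[q^12] φ(1)=1,φ(2)=1,φ(3)=2,φ(4)=2,φ(6)=2,φ(12)=4 ⇒ 12
q^14  k|14↦φ(k): 1:1 2:1 7:6 14:6  a_14=14
n=17: 1·17 17·1  φ→[1+16]=17

6, 12, 14, 17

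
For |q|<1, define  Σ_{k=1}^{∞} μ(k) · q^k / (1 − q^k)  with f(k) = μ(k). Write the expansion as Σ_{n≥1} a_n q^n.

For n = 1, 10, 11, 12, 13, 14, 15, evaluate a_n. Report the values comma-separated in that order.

[q^1] μ(1)=1 ⇒ 1
n=10: 10·1 5·2 2·5 1·10  μ→[1+(-1)+(-1)+1]=0
d|11:{1,11}  Σμ=1+(-1)=0
[q^12] μ(12)=0,μ(6)=1,μ(4)=0,μ(3)=-1,μ(2)=-1,μ(1)=1 ⇒ 0
d|13:{13,1}  Σμ=(-1)+1=0
q^14  k|14↦μ(k): 1:1 2:-1 7:-1 14:1  a_14=0
q^15  k|15↦μ(k): 1:1 3:-1 5:-1 15:1  a_15=0

1, 0, 0, 0, 0, 0, 0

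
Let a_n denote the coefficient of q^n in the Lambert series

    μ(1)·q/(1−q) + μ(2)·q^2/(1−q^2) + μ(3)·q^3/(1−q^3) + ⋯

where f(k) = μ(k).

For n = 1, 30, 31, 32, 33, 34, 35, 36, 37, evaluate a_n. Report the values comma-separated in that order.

1, 0, 0, 0, 0, 0, 0, 0, 0

[q^1] μ(1)=1 ⇒ 1
[q^30] μ(30)=-1,μ(15)=1,μ(10)=1,μ(6)=1,μ(5)=-1,μ(3)=-1,μ(2)=-1,μ(1)=1 ⇒ 0
q^31  k|31↦μ(k): 31:-1 1:1  a_31=0
[q^32] μ(32)=0,μ(16)=0,μ(8)=0,μ(4)=0,μ(2)=-1,μ(1)=1 ⇒ 0
n=33: 1·33 3·11 11·3 33·1  μ→[1+(-1)+(-1)+1]=0
q^34  k|34↦μ(k): 34:1 17:-1 2:-1 1:1  a_34=0
d|35:{1,5,7,35}  Σμ=1+(-1)+(-1)+1=0
n=36: 36·1 18·2 12·3 9·4 6·6 4·9 3·12 2·18 1·36  μ→[0+0+0+0+1+0+(-1)+(-1)+1]=0
n=37: 1·37 37·1  μ→[1+(-1)]=0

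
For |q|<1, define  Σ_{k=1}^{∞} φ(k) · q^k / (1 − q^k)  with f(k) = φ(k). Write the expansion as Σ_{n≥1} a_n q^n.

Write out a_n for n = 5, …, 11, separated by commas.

[q^5] φ(1)=1,φ(5)=4 ⇒ 5
d|6:{6,3,2,1}  Σφ=2+2+1+1=6
q^7  k|7↦φ(k): 7:6 1:1  a_7=7
q^8  k|8↦φ(k): 8:4 4:2 2:1 1:1  a_8=8
q^9  k|9↦φ(k): 9:6 3:2 1:1  a_9=9
n=10: 10·1 5·2 2·5 1·10  φ→[4+4+1+1]=10
n=11: 11·1 1·11  φ→[10+1]=11

5, 6, 7, 8, 9, 10, 11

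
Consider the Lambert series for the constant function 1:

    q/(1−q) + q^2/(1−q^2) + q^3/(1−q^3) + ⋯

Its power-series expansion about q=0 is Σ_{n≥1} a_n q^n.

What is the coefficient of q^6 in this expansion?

a_6 = 4

d|6:{1,2,3,6}  Σf=1+1+1+1=4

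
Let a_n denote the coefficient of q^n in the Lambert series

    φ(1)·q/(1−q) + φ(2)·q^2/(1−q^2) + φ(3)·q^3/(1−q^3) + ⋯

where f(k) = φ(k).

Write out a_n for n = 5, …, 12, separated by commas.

d|5:{1,5}  Σφ=1+4=5
n=6: 6·1 3·2 2·3 1·6  φ→[2+2+1+1]=6
[q^7] φ(1)=1,φ(7)=6 ⇒ 7
q^8  k|8↦φ(k): 8:4 4:2 2:1 1:1  a_8=8
d|9:{1,3,9}  Σφ=1+2+6=9
[q^10] φ(10)=4,φ(5)=4,φ(2)=1,φ(1)=1 ⇒ 10
n=11: 11·1 1·11  φ→[10+1]=11
n=12: 1·12 2·6 3·4 4·3 6·2 12·1  φ→[1+1+2+2+2+4]=12

5, 6, 7, 8, 9, 10, 11, 12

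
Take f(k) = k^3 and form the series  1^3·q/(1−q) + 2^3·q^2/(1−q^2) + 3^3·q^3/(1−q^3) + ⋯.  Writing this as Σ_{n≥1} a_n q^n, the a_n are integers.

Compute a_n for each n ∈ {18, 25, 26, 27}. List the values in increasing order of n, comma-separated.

6813, 15751, 19782, 20440

[q^18] f(1)=1,f(2)=8,f(3)=27,f(6)=216,f(9)=729,f(18)=5832 ⇒ 6813
q^25  k|25↦f(k): 25:15625 5:125 1:1  a_25=15751
d|26:{26,13,2,1}  Σf=17576+2197+8+1=19782
[q^27] f(27)=19683,f(9)=729,f(3)=27,f(1)=1 ⇒ 20440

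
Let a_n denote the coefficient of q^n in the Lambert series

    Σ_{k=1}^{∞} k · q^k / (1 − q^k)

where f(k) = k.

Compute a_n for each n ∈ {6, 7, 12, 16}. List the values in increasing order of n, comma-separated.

12, 8, 28, 31

d|6:{1,2,3,6}  Σf=1+2+3+6=12
n=7: 7·1 1·7  f→[7+1]=8
[q^12] f(12)=12,f(6)=6,f(4)=4,f(3)=3,f(2)=2,f(1)=1 ⇒ 28
q^16  k|16↦f(k): 1:1 2:2 4:4 8:8 16:16  a_16=31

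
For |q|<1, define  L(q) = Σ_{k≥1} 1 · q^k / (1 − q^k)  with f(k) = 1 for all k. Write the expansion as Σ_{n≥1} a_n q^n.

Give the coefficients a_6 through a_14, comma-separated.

[q^6] f(1)=1,f(2)=1,f(3)=1,f(6)=1 ⇒ 4
n=7: 7·1 1·7  f→[1+1]=2
d|8:{1,2,4,8}  Σf=1+1+1+1=4
[q^9] f(1)=1,f(3)=1,f(9)=1 ⇒ 3
q^10  k|10↦f(k): 1:1 2:1 5:1 10:1  a_10=4
[q^11] f(1)=1,f(11)=1 ⇒ 2
q^12  k|12↦f(k): 12:1 6:1 4:1 3:1 2:1 1:1  a_12=6
d|13:{1,13}  Σf=1+1=2
n=14: 1·14 2·7 7·2 14·1  f→[1+1+1+1]=4

4, 2, 4, 3, 4, 2, 6, 2, 4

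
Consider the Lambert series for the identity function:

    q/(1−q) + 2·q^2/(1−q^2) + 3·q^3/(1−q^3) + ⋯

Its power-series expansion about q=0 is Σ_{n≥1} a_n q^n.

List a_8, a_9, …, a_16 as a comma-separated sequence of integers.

n=8: 8·1 4·2 2·4 1·8  f→[8+4+2+1]=15
d|9:{9,3,1}  Σf=9+3+1=13
[q^10] f(10)=10,f(5)=5,f(2)=2,f(1)=1 ⇒ 18
q^11  k|11↦f(k): 11:11 1:1  a_11=12
d|12:{1,2,3,4,6,12}  Σf=1+2+3+4+6+12=28
n=13: 1·13 13·1  f→[1+13]=14
n=14: 1·14 2·7 7·2 14·1  f→[1+2+7+14]=24
n=15: 1·15 3·5 5·3 15·1  f→[1+3+5+15]=24
n=16: 1·16 2·8 4·4 8·2 16·1  f→[1+2+4+8+16]=31

15, 13, 18, 12, 28, 14, 24, 24, 31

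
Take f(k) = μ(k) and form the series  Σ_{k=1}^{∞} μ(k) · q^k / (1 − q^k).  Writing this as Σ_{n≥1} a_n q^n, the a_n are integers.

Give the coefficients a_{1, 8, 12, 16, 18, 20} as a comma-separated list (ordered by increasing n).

1, 0, 0, 0, 0, 0

q^1  k|1↦μ(k): 1:1  a_1=1
d|8:{8,4,2,1}  Σμ=0+0+(-1)+1=0
[q^12] μ(12)=0,μ(6)=1,μ(4)=0,μ(3)=-1,μ(2)=-1,μ(1)=1 ⇒ 0
n=16: 16·1 8·2 4·4 2·8 1·16  μ→[0+0+0+(-1)+1]=0
d|18:{18,9,6,3,2,1}  Σμ=0+0+1+(-1)+(-1)+1=0
q^20  k|20↦μ(k): 20:0 10:1 5:-1 4:0 2:-1 1:1  a_20=0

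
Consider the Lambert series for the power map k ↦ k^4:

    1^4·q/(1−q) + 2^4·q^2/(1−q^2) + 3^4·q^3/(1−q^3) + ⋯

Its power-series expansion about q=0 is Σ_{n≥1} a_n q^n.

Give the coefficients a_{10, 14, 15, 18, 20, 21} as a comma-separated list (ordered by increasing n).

d|10:{1,2,5,10}  Σf=1+16+625+10000=10642
d|14:{14,7,2,1}  Σf=38416+2401+16+1=40834
q^15  k|15↦f(k): 15:50625 5:625 3:81 1:1  a_15=51332
n=18: 1·18 2·9 3·6 6·3 9·2 18·1  f→[1+16+81+1296+6561+104976]=112931
d|20:{1,2,4,5,10,20}  Σf=1+16+256+625+10000+160000=170898
[q^21] f(21)=194481,f(7)=2401,f(3)=81,f(1)=1 ⇒ 196964

10642, 40834, 51332, 112931, 170898, 196964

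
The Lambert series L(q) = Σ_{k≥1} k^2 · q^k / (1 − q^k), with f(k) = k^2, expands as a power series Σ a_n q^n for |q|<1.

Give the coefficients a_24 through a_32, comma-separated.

850, 651, 850, 820, 1050, 842, 1300, 962, 1365

d|24:{1,2,3,4,6,8,12,24}  Σf=1+4+9+16+36+64+144+576=850
n=25: 1·25 5·5 25·1  f→[1+25+625]=651
n=26: 1·26 2·13 13·2 26·1  f→[1+4+169+676]=850
[q^27] f(1)=1,f(3)=9,f(9)=81,f(27)=729 ⇒ 820
n=28: 1·28 2·14 4·7 7·4 14·2 28·1  f→[1+4+16+49+196+784]=1050
[q^29] f(1)=1,f(29)=841 ⇒ 842
n=30: 30·1 15·2 10·3 6·5 5·6 3·10 2·15 1·30  f→[900+225+100+36+25+9+4+1]=1300
q^31  k|31↦f(k): 1:1 31:961  a_31=962
n=32: 32·1 16·2 8·4 4·8 2·16 1·32  f→[1024+256+64+16+4+1]=1365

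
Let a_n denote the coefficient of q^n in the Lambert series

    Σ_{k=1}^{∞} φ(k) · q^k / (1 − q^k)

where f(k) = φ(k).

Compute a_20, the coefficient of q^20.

d|20:{1,2,4,5,10,20}  Σφ=1+1+2+4+4+8=20

a_20 = 20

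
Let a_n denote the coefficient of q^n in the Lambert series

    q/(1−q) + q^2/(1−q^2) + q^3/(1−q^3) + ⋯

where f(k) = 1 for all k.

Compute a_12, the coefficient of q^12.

[q^12] f(1)=1,f(2)=1,f(3)=1,f(4)=1,f(6)=1,f(12)=1 ⇒ 6

a_12 = 6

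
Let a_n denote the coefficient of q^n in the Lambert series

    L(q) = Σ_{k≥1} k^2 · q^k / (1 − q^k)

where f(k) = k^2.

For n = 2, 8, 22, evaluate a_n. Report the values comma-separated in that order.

5, 85, 610

n=2: 1·2 2·1  f→[1+4]=5
d|8:{8,4,2,1}  Σf=64+16+4+1=85
n=22: 1·22 2·11 11·2 22·1  f→[1+4+121+484]=610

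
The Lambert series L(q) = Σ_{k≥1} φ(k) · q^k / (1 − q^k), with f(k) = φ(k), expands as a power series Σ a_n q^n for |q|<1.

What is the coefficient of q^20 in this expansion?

d|20:{20,10,5,4,2,1}  Σφ=8+4+4+2+1+1=20

a_20 = 20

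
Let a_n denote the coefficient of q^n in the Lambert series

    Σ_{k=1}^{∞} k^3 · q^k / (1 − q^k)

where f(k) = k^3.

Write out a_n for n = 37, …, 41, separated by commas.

n=37: 1·37 37·1  f→[1+50653]=50654
[q^38] f(38)=54872,f(19)=6859,f(2)=8,f(1)=1 ⇒ 61740
q^39  k|39↦f(k): 1:1 3:27 13:2197 39:59319  a_39=61544
n=40: 40·1 20·2 10·4 8·5 5·8 4·10 2·20 1·40  f→[64000+8000+1000+512+125+64+8+1]=73710
d|41:{41,1}  Σf=68921+1=68922

50654, 61740, 61544, 73710, 68922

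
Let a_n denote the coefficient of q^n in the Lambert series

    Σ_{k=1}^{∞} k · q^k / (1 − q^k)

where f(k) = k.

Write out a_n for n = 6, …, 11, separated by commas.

12, 8, 15, 13, 18, 12

n=6: 1·6 2·3 3·2 6·1  f→[1+2+3+6]=12
n=7: 1·7 7·1  f→[1+7]=8
[q^8] f(8)=8,f(4)=4,f(2)=2,f(1)=1 ⇒ 15
n=9: 9·1 3·3 1·9  f→[9+3+1]=13
d|10:{10,5,2,1}  Σf=10+5+2+1=18
[q^11] f(11)=11,f(1)=1 ⇒ 12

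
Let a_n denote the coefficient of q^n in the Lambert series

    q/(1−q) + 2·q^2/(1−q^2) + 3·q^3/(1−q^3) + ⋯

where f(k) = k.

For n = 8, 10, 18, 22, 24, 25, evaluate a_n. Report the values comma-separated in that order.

15, 18, 39, 36, 60, 31

d|8:{1,2,4,8}  Σf=1+2+4+8=15
n=10: 1·10 2·5 5·2 10·1  f→[1+2+5+10]=18
n=18: 18·1 9·2 6·3 3·6 2·9 1·18  f→[18+9+6+3+2+1]=39
n=22: 1·22 2·11 11·2 22·1  f→[1+2+11+22]=36
d|24:{1,2,3,4,6,8,12,24}  Σf=1+2+3+4+6+8+12+24=60
[q^25] f(1)=1,f(5)=5,f(25)=25 ⇒ 31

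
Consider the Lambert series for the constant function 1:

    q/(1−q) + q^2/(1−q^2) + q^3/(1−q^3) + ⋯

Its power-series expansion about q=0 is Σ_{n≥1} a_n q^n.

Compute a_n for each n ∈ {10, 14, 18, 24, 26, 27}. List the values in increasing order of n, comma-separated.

d|10:{10,5,2,1}  Σf=1+1+1+1=4
[q^14] f(14)=1,f(7)=1,f(2)=1,f(1)=1 ⇒ 4
[q^18] f(1)=1,f(2)=1,f(3)=1,f(6)=1,f(9)=1,f(18)=1 ⇒ 6
d|24:{24,12,8,6,4,3,2,1}  Σf=1+1+1+1+1+1+1+1=8
n=26: 1·26 2·13 13·2 26·1  f→[1+1+1+1]=4
n=27: 1·27 3·9 9·3 27·1  f→[1+1+1+1]=4

4, 4, 6, 8, 4, 4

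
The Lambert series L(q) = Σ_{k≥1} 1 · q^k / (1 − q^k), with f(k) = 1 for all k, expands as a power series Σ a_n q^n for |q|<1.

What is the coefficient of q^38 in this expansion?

d|38:{1,2,19,38}  Σf=1+1+1+1=4

a_38 = 4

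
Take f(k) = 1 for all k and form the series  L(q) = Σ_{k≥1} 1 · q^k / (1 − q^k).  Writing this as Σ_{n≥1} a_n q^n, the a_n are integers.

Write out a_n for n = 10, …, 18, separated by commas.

4, 2, 6, 2, 4, 4, 5, 2, 6

d|10:{1,2,5,10}  Σf=1+1+1+1=4
[q^11] f(1)=1,f(11)=1 ⇒ 2
n=12: 1·12 2·6 3·4 4·3 6·2 12·1  f→[1+1+1+1+1+1]=6
d|13:{1,13}  Σf=1+1=2
d|14:{1,2,7,14}  Σf=1+1+1+1=4
q^15  k|15↦f(k): 15:1 5:1 3:1 1:1  a_15=4
n=16: 1·16 2·8 4·4 8·2 16·1  f→[1+1+1+1+1]=5
n=17: 1·17 17·1  f→[1+1]=2
[q^18] f(1)=1,f(2)=1,f(3)=1,f(6)=1,f(9)=1,f(18)=1 ⇒ 6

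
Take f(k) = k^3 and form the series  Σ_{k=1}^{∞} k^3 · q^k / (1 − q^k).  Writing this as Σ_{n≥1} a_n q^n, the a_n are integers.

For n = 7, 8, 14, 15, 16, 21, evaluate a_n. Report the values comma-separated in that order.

344, 585, 3096, 3528, 4681, 9632

[q^7] f(7)=343,f(1)=1 ⇒ 344
d|8:{1,2,4,8}  Σf=1+8+64+512=585
[q^14] f(14)=2744,f(7)=343,f(2)=8,f(1)=1 ⇒ 3096
d|15:{15,5,3,1}  Σf=3375+125+27+1=3528
[q^16] f(16)=4096,f(8)=512,f(4)=64,f(2)=8,f(1)=1 ⇒ 4681
[q^21] f(1)=1,f(3)=27,f(7)=343,f(21)=9261 ⇒ 9632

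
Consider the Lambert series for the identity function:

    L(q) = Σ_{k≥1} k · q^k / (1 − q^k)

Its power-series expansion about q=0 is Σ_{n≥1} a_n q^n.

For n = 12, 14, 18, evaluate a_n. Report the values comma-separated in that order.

28, 24, 39

[q^12] f(1)=1,f(2)=2,f(3)=3,f(4)=4,f(6)=6,f(12)=12 ⇒ 28
d|14:{1,2,7,14}  Σf=1+2+7+14=24
q^18  k|18↦f(k): 18:18 9:9 6:6 3:3 2:2 1:1  a_18=39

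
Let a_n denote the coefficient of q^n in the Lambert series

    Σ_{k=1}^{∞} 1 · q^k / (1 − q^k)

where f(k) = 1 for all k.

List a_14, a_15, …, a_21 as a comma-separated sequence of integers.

n=14: 14·1 7·2 2·7 1·14  f→[1+1+1+1]=4
[q^15] f(1)=1,f(3)=1,f(5)=1,f(15)=1 ⇒ 4
q^16  k|16↦f(k): 1:1 2:1 4:1 8:1 16:1  a_16=5
[q^17] f(1)=1,f(17)=1 ⇒ 2
n=18: 18·1 9·2 6·3 3·6 2·9 1·18  f→[1+1+1+1+1+1]=6
d|19:{1,19}  Σf=1+1=2
n=20: 20·1 10·2 5·4 4·5 2·10 1·20  f→[1+1+1+1+1+1]=6
d|21:{21,7,3,1}  Σf=1+1+1+1=4

4, 4, 5, 2, 6, 2, 6, 4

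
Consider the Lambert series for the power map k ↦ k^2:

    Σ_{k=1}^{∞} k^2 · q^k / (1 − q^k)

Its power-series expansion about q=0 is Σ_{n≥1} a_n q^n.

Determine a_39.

q^39  k|39↦f(k): 1:1 3:9 13:169 39:1521  a_39=1700

a_39 = 1700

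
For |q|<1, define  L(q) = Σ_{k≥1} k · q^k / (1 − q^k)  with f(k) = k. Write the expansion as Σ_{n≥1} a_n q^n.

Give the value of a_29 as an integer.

q^29  k|29↦f(k): 29:29 1:1  a_29=30

a_29 = 30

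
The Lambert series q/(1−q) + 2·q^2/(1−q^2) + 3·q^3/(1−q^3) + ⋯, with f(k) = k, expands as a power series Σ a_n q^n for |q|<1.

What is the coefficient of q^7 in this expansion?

n=7: 7·1 1·7  f→[7+1]=8

a_7 = 8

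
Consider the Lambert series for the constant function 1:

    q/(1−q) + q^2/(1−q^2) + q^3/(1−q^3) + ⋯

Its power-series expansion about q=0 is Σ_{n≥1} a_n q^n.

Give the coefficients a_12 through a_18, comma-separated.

6, 2, 4, 4, 5, 2, 6

q^12  k|12↦f(k): 12:1 6:1 4:1 3:1 2:1 1:1  a_12=6
[q^13] f(13)=1,f(1)=1 ⇒ 2
[q^14] f(1)=1,f(2)=1,f(7)=1,f(14)=1 ⇒ 4
n=15: 15·1 5·3 3·5 1·15  f→[1+1+1+1]=4
d|16:{1,2,4,8,16}  Σf=1+1+1+1+1=5
[q^17] f(1)=1,f(17)=1 ⇒ 2
q^18  k|18↦f(k): 18:1 9:1 6:1 3:1 2:1 1:1  a_18=6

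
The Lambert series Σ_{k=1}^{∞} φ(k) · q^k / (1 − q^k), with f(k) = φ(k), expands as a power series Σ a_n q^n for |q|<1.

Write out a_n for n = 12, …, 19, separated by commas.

[q^12] φ(12)=4,φ(6)=2,φ(4)=2,φ(3)=2,φ(2)=1,φ(1)=1 ⇒ 12
d|13:{13,1}  Σφ=12+1=13
q^14  k|14↦φ(k): 14:6 7:6 2:1 1:1  a_14=14
[q^15] φ(1)=1,φ(3)=2,φ(5)=4,φ(15)=8 ⇒ 15
d|16:{1,2,4,8,16}  Σφ=1+1+2+4+8=16
q^17  k|17↦φ(k): 17:16 1:1  a_17=17
d|18:{18,9,6,3,2,1}  Σφ=6+6+2+2+1+1=18
d|19:{19,1}  Σφ=18+1=19

12, 13, 14, 15, 16, 17, 18, 19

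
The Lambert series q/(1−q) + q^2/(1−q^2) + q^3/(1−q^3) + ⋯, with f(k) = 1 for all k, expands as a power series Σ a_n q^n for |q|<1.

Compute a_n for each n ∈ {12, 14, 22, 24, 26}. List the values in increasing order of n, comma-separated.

q^12  k|12↦f(k): 12:1 6:1 4:1 3:1 2:1 1:1  a_12=6
n=14: 14·1 7·2 2·7 1·14  f→[1+1+1+1]=4
d|22:{22,11,2,1}  Σf=1+1+1+1=4
d|24:{1,2,3,4,6,8,12,24}  Σf=1+1+1+1+1+1+1+1=8
[q^26] f(1)=1,f(2)=1,f(13)=1,f(26)=1 ⇒ 4

6, 4, 4, 8, 4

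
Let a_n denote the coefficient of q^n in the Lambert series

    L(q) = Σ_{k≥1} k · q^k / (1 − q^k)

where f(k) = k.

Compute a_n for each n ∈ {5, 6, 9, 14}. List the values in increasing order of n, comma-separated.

6, 12, 13, 24

n=5: 5·1 1·5  f→[5+1]=6
d|6:{1,2,3,6}  Σf=1+2+3+6=12
q^9  k|9↦f(k): 9:9 3:3 1:1  a_9=13
n=14: 14·1 7·2 2·7 1·14  f→[14+7+2+1]=24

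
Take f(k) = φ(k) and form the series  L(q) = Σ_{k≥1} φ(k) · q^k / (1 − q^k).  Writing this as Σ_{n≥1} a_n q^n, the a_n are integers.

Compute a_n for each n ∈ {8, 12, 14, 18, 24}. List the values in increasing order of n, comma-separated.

d|8:{8,4,2,1}  Σφ=4+2+1+1=8
q^12  k|12↦φ(k): 1:1 2:1 3:2 4:2 6:2 12:4  a_12=12
q^14  k|14↦φ(k): 14:6 7:6 2:1 1:1  a_14=14
q^18  k|18↦φ(k): 18:6 9:6 6:2 3:2 2:1 1:1  a_18=18
q^24  k|24↦φ(k): 24:8 12:4 8:4 6:2 4:2 3:2 2:1 1:1  a_24=24

8, 12, 14, 18, 24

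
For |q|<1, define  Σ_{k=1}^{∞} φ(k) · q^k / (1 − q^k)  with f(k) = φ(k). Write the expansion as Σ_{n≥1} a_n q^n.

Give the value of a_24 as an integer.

n=24: 1·24 2·12 3·8 4·6 6·4 8·3 12·2 24·1  φ→[1+1+2+2+2+4+4+8]=24

a_24 = 24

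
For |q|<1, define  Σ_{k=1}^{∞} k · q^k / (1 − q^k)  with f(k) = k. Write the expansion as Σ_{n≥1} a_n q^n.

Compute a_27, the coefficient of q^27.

a_27 = 40

q^27  k|27↦f(k): 27:27 9:9 3:3 1:1  a_27=40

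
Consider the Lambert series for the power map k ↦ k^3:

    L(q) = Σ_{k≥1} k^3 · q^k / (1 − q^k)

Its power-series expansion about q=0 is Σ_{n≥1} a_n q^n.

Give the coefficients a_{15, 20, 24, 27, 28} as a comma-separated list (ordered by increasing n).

n=15: 1·15 3·5 5·3 15·1  f→[1+27+125+3375]=3528
[q^20] f(20)=8000,f(10)=1000,f(5)=125,f(4)=64,f(2)=8,f(1)=1 ⇒ 9198
[q^24] f(24)=13824,f(12)=1728,f(8)=512,f(6)=216,f(4)=64,f(3)=27,f(2)=8,f(1)=1 ⇒ 16380
d|27:{27,9,3,1}  Σf=19683+729+27+1=20440
d|28:{1,2,4,7,14,28}  Σf=1+8+64+343+2744+21952=25112

3528, 9198, 16380, 20440, 25112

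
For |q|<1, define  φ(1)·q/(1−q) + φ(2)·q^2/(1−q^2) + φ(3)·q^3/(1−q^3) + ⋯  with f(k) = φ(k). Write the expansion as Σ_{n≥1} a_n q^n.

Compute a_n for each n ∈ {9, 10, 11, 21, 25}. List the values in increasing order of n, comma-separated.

d|9:{1,3,9}  Σφ=1+2+6=9
q^10  k|10↦φ(k): 10:4 5:4 2:1 1:1  a_10=10
d|11:{1,11}  Σφ=1+10=11
n=21: 1·21 3·7 7·3 21·1  φ→[1+2+6+12]=21
q^25  k|25↦φ(k): 25:20 5:4 1:1  a_25=25

9, 10, 11, 21, 25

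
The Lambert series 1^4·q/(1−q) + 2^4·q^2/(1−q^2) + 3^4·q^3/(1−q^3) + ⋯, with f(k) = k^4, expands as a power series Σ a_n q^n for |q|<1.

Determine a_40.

n=40: 1·40 2·20 4·10 5·8 8·5 10·4 20·2 40·1  f→[1+16+256+625+4096+10000+160000+2560000]=2734994

a_40 = 2734994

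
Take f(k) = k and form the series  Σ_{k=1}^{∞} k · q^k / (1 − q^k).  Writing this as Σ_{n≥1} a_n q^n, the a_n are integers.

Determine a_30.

a_30 = 72

[q^30] f(1)=1,f(2)=2,f(3)=3,f(5)=5,f(6)=6,f(10)=10,f(15)=15,f(30)=30 ⇒ 72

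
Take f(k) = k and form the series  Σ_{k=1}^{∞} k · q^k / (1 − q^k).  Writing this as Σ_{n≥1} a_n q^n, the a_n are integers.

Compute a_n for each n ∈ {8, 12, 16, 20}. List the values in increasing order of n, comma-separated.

[q^8] f(1)=1,f(2)=2,f(4)=4,f(8)=8 ⇒ 15
q^12  k|12↦f(k): 1:1 2:2 3:3 4:4 6:6 12:12  a_12=28
q^16  k|16↦f(k): 16:16 8:8 4:4 2:2 1:1  a_16=31
n=20: 1·20 2·10 4·5 5·4 10·2 20·1  f→[1+2+4+5+10+20]=42

15, 28, 31, 42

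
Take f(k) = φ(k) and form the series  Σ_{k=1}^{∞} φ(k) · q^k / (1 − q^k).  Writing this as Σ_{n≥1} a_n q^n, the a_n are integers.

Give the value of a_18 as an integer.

q^18  k|18↦φ(k): 18:6 9:6 6:2 3:2 2:1 1:1  a_18=18

a_18 = 18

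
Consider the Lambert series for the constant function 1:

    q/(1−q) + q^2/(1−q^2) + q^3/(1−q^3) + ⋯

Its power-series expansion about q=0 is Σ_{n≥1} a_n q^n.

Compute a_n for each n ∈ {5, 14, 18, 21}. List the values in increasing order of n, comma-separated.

n=5: 1·5 5·1  f→[1+1]=2
q^14  k|14↦f(k): 14:1 7:1 2:1 1:1  a_14=4
q^18  k|18↦f(k): 18:1 9:1 6:1 3:1 2:1 1:1  a_18=6
d|21:{21,7,3,1}  Σf=1+1+1+1=4

2, 4, 6, 4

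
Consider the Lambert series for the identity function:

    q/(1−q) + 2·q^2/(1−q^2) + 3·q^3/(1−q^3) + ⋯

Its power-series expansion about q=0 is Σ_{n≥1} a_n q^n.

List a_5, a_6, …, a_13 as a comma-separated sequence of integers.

q^5  k|5↦f(k): 1:1 5:5  a_5=6
[q^6] f(6)=6,f(3)=3,f(2)=2,f(1)=1 ⇒ 12
d|7:{1,7}  Σf=1+7=8
q^8  k|8↦f(k): 1:1 2:2 4:4 8:8  a_8=15
n=9: 1·9 3·3 9·1  f→[1+3+9]=13
[q^10] f(10)=10,f(5)=5,f(2)=2,f(1)=1 ⇒ 18
[q^11] f(1)=1,f(11)=11 ⇒ 12
q^12  k|12↦f(k): 12:12 6:6 4:4 3:3 2:2 1:1  a_12=28
q^13  k|13↦f(k): 1:1 13:13  a_13=14

6, 12, 8, 15, 13, 18, 12, 28, 14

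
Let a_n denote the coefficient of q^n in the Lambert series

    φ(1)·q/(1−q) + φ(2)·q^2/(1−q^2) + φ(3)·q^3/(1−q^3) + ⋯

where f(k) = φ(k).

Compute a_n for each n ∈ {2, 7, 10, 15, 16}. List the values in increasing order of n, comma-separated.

[q^2] φ(2)=1,φ(1)=1 ⇒ 2
d|7:{1,7}  Σφ=1+6=7
q^10  k|10↦φ(k): 10:4 5:4 2:1 1:1  a_10=10
d|15:{15,5,3,1}  Σφ=8+4+2+1=15
n=16: 16·1 8·2 4·4 2·8 1·16  φ→[8+4+2+1+1]=16

2, 7, 10, 15, 16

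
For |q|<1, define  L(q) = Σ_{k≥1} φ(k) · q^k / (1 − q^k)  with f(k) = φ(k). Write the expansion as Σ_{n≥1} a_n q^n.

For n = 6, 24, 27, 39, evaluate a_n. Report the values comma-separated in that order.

n=6: 6·1 3·2 2·3 1·6  φ→[2+2+1+1]=6
[q^24] φ(1)=1,φ(2)=1,φ(3)=2,φ(4)=2,φ(6)=2,φ(8)=4,φ(12)=4,φ(24)=8 ⇒ 24
n=27: 1·27 3·9 9·3 27·1  φ→[1+2+6+18]=27
n=39: 39·1 13·3 3·13 1·39  φ→[24+12+2+1]=39

6, 24, 27, 39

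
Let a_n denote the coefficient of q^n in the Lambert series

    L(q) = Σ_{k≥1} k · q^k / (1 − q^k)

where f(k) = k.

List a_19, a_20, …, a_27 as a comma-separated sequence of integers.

20, 42, 32, 36, 24, 60, 31, 42, 40

[q^19] f(19)=19,f(1)=1 ⇒ 20
q^20  k|20↦f(k): 20:20 10:10 5:5 4:4 2:2 1:1  a_20=42
d|21:{1,3,7,21}  Σf=1+3+7+21=32
[q^22] f(22)=22,f(11)=11,f(2)=2,f(1)=1 ⇒ 36
q^23  k|23↦f(k): 23:23 1:1  a_23=24
[q^24] f(1)=1,f(2)=2,f(3)=3,f(4)=4,f(6)=6,f(8)=8,f(12)=12,f(24)=24 ⇒ 60
[q^25] f(25)=25,f(5)=5,f(1)=1 ⇒ 31
n=26: 26·1 13·2 2·13 1·26  f→[26+13+2+1]=42
d|27:{1,3,9,27}  Σf=1+3+9+27=40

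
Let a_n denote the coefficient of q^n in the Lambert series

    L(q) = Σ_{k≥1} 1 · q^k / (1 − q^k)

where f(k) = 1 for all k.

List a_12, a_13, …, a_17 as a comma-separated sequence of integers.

d|12:{12,6,4,3,2,1}  Σf=1+1+1+1+1+1=6
n=13: 13·1 1·13  f→[1+1]=2
d|14:{1,2,7,14}  Σf=1+1+1+1=4
q^15  k|15↦f(k): 1:1 3:1 5:1 15:1  a_15=4
q^16  k|16↦f(k): 16:1 8:1 4:1 2:1 1:1  a_16=5
d|17:{17,1}  Σf=1+1=2

6, 2, 4, 4, 5, 2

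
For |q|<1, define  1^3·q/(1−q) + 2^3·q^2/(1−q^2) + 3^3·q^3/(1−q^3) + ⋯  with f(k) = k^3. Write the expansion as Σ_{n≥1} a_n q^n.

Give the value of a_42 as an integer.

n=42: 42·1 21·2 14·3 7·6 6·7 3·14 2·21 1·42  f→[74088+9261+2744+343+216+27+8+1]=86688

a_42 = 86688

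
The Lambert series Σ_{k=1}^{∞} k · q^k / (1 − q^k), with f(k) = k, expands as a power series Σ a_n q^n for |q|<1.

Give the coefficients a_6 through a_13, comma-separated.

q^6  k|6↦f(k): 6:6 3:3 2:2 1:1  a_6=12
n=7: 1·7 7·1  f→[1+7]=8
[q^8] f(1)=1,f(2)=2,f(4)=4,f(8)=8 ⇒ 15
n=9: 9·1 3·3 1·9  f→[9+3+1]=13
q^10  k|10↦f(k): 1:1 2:2 5:5 10:10  a_10=18
q^11  k|11↦f(k): 1:1 11:11  a_11=12
q^12  k|12↦f(k): 1:1 2:2 3:3 4:4 6:6 12:12  a_12=28
[q^13] f(13)=13,f(1)=1 ⇒ 14

12, 8, 15, 13, 18, 12, 28, 14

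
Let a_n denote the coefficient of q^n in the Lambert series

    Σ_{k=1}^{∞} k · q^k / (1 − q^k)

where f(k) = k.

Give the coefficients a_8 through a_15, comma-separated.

15, 13, 18, 12, 28, 14, 24, 24

n=8: 8·1 4·2 2·4 1·8  f→[8+4+2+1]=15
n=9: 1·9 3·3 9·1  f→[1+3+9]=13
[q^10] f(10)=10,f(5)=5,f(2)=2,f(1)=1 ⇒ 18
d|11:{1,11}  Σf=1+11=12
n=12: 1·12 2·6 3·4 4·3 6·2 12·1  f→[1+2+3+4+6+12]=28
d|13:{13,1}  Σf=13+1=14
n=14: 14·1 7·2 2·7 1·14  f→[14+7+2+1]=24
n=15: 15·1 5·3 3·5 1·15  f→[15+5+3+1]=24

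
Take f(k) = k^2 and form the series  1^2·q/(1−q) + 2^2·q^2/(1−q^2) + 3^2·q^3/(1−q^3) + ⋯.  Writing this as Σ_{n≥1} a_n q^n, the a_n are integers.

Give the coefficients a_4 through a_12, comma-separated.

d|4:{4,2,1}  Σf=16+4+1=21
q^5  k|5↦f(k): 1:1 5:25  a_5=26
q^6  k|6↦f(k): 6:36 3:9 2:4 1:1  a_6=50
d|7:{1,7}  Σf=1+49=50
n=8: 8·1 4·2 2·4 1·8  f→[64+16+4+1]=85
q^9  k|9↦f(k): 1:1 3:9 9:81  a_9=91
[q^10] f(10)=100,f(5)=25,f(2)=4,f(1)=1 ⇒ 130
d|11:{11,1}  Σf=121+1=122
[q^12] f(1)=1,f(2)=4,f(3)=9,f(4)=16,f(6)=36,f(12)=144 ⇒ 210

21, 26, 50, 50, 85, 91, 130, 122, 210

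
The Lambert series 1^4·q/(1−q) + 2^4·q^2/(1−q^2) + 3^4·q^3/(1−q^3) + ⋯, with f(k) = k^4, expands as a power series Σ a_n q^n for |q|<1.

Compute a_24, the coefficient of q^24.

q^24  k|24↦f(k): 24:331776 12:20736 8:4096 6:1296 4:256 3:81 2:16 1:1  a_24=358258

a_24 = 358258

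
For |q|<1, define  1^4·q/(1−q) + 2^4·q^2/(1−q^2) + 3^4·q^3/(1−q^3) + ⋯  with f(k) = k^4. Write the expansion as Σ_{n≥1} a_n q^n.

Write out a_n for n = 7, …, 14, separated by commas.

2402, 4369, 6643, 10642, 14642, 22386, 28562, 40834

d|7:{7,1}  Σf=2401+1=2402
q^8  k|8↦f(k): 8:4096 4:256 2:16 1:1  a_8=4369
n=9: 9·1 3·3 1·9  f→[6561+81+1]=6643
n=10: 10·1 5·2 2·5 1·10  f→[10000+625+16+1]=10642
d|11:{11,1}  Σf=14641+1=14642
[q^12] f(12)=20736,f(6)=1296,f(4)=256,f(3)=81,f(2)=16,f(1)=1 ⇒ 22386
[q^13] f(1)=1,f(13)=28561 ⇒ 28562
q^14  k|14↦f(k): 14:38416 7:2401 2:16 1:1  a_14=40834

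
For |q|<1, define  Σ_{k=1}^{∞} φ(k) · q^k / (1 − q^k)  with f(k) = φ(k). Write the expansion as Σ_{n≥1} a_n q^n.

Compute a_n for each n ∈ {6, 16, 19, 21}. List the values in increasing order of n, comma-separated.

d|6:{1,2,3,6}  Σφ=1+1+2+2=6
d|16:{16,8,4,2,1}  Σφ=8+4+2+1+1=16
q^19  k|19↦φ(k): 19:18 1:1  a_19=19
q^21  k|21↦φ(k): 1:1 3:2 7:6 21:12  a_21=21

6, 16, 19, 21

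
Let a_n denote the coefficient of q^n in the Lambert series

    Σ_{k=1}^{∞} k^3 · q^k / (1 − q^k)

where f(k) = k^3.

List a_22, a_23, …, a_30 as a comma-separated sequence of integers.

q^22  k|22↦f(k): 1:1 2:8 11:1331 22:10648  a_22=11988
q^23  k|23↦f(k): 1:1 23:12167  a_23=12168
[q^24] f(1)=1,f(2)=8,f(3)=27,f(4)=64,f(6)=216,f(8)=512,f(12)=1728,f(24)=13824 ⇒ 16380
[q^25] f(1)=1,f(5)=125,f(25)=15625 ⇒ 15751
n=26: 1·26 2·13 13·2 26·1  f→[1+8+2197+17576]=19782
q^27  k|27↦f(k): 1:1 3:27 9:729 27:19683  a_27=20440
[q^28] f(28)=21952,f(14)=2744,f(7)=343,f(4)=64,f(2)=8,f(1)=1 ⇒ 25112
q^29  k|29↦f(k): 29:24389 1:1  a_29=24390
n=30: 1·30 2·15 3·10 5·6 6·5 10·3 15·2 30·1  f→[1+8+27+125+216+1000+3375+27000]=31752

11988, 12168, 16380, 15751, 19782, 20440, 25112, 24390, 31752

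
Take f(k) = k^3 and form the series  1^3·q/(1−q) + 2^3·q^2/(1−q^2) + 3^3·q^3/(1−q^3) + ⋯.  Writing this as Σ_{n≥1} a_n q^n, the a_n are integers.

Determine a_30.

a_30 = 31752

n=30: 1·30 2·15 3·10 5·6 6·5 10·3 15·2 30·1  f→[1+8+27+125+216+1000+3375+27000]=31752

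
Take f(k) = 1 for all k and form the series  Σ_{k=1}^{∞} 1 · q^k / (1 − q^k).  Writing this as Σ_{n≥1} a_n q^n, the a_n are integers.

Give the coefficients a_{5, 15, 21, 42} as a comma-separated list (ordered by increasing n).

q^5  k|5↦f(k): 1:1 5:1  a_5=2
q^15  k|15↦f(k): 15:1 5:1 3:1 1:1  a_15=4
n=21: 21·1 7·3 3·7 1·21  f→[1+1+1+1]=4
n=42: 42·1 21·2 14·3 7·6 6·7 3·14 2·21 1·42  f→[1+1+1+1+1+1+1+1]=8

2, 4, 4, 8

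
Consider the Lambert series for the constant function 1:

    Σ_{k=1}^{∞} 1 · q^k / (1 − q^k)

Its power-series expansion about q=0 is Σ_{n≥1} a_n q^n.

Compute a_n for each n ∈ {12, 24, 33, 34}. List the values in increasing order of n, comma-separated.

d|12:{12,6,4,3,2,1}  Σf=1+1+1+1+1+1=6
n=24: 1·24 2·12 3·8 4·6 6·4 8·3 12·2 24·1  f→[1+1+1+1+1+1+1+1]=8
n=33: 33·1 11·3 3·11 1·33  f→[1+1+1+1]=4
q^34  k|34↦f(k): 1:1 2:1 17:1 34:1  a_34=4

6, 8, 4, 4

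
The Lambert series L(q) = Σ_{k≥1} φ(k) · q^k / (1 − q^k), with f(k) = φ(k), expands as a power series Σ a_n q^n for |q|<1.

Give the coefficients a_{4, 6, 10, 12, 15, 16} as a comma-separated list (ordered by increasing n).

n=4: 1·4 2·2 4·1  φ→[1+1+2]=4
[q^6] φ(6)=2,φ(3)=2,φ(2)=1,φ(1)=1 ⇒ 6
n=10: 1·10 2·5 5·2 10·1  φ→[1+1+4+4]=10
q^12  k|12↦φ(k): 12:4 6:2 4:2 3:2 2:1 1:1  a_12=12
q^15  k|15↦φ(k): 15:8 5:4 3:2 1:1  a_15=15
q^16  k|16↦φ(k): 16:8 8:4 4:2 2:1 1:1  a_16=16

4, 6, 10, 12, 15, 16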